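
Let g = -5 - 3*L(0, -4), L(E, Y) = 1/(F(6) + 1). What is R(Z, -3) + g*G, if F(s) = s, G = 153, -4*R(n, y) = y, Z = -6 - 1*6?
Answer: -23235/28 ≈ -829.82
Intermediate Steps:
Z = -12 (Z = -6 - 6 = -12)
R(n, y) = -y/4
L(E, Y) = 1/7 (L(E, Y) = 1/(6 + 1) = 1/7)
g = -38/7 (g = -5 - 3*1/7 = -5 - 3/7 = -38/7 ≈ -5.4286)
R(Z, -3) + g*G = -1/4*(-3) - 38/7*153 = 3/4 - 5814/7 = -23235/28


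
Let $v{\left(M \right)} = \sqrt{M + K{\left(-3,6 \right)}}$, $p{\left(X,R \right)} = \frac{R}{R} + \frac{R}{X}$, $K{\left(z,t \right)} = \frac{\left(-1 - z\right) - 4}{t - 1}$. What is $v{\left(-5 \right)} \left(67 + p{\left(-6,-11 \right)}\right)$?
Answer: $\frac{419 i \sqrt{15}}{10} \approx 162.28 i$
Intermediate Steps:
$K{\left(z,t \right)} = \frac{-5 - z}{-1 + t}$
$p{\left(X,R \right)} = 1 + \frac{R}{X}$
$v{\left(M \right)} = \sqrt{- \frac{2}{5} + M}$ ($v{\left(M \right)} = \sqrt{M + \frac{-5 - -3}{-1 + 6}} = \sqrt{M + \frac{-5 + 3}{5}} = \sqrt{M + \frac{1}{5} \left(-2\right)} = \sqrt{M - \frac{2}{5}} = \sqrt{- \frac{2}{5} + M}$)
$v{\left(-5 \right)} \left(67 + p{\left(-6,-11 \right)}\right) = \frac{\sqrt{-10 + 25 \left(-5\right)}}{5} \left(67 + \frac{-11 - 6}{-6}\right) = \frac{\sqrt{-10 - 125}}{5} \left(67 - - \frac{17}{6}\right) = \frac{\sqrt{-135}}{5} \left(67 + \frac{17}{6}\right) = \frac{3 i \sqrt{15}}{5} \cdot \frac{419}{6} = \frac{419 i \sqrt{15}}{10}$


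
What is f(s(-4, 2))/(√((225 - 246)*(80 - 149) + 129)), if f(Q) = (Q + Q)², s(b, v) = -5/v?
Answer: 25*√1578/1578 ≈ 0.62934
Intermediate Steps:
f(Q) = 4*Q² (f(Q) = (2*Q)² = 4*Q²)
f(s(-4, 2))/(√((225 - 246)*(80 - 149) + 129)) = (4*(-5/2)²)/(√((225 - 246)*(80 - 149) + 129)) = (4*(-5*½)²)/(√(-21*(-69) + 129)) = (4*(-5/2)²)/(√(1449 + 129)) = (4*(25/4))/(√1578) = 25*(√1578/1578) = 25*√1578/1578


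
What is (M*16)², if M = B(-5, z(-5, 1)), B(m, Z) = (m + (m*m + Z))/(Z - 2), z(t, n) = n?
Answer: 112896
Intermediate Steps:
B(m, Z) = (Z + m + m²)/(-2 + Z) (B(m, Z) = (m + (m² + Z))/(-2 + Z) = (m + (Z + m²))/(-2 + Z) = (Z + m + m²)/(-2 + Z))
M = -21 (M = (1 - 5 + (-5)²)/(-2 + 1) = (1 - 5 + 25)/(-1) = -1*21 = -21)
(M*16)² = (-21*16)² = (-336)² = 112896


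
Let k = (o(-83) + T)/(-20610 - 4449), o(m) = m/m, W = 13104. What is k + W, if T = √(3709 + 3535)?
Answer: 328373135/25059 - 2*√1811/25059 ≈ 13104.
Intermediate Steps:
o(m) = 1
T = 2*√1811 (T = √7244 = 2*√1811 ≈ 85.112)
k = -1/25059 - 2*√1811/25059 (k = (1 + 2*√1811)/(-20610 - 4449) = (1 + 2*√1811)/(-25059) = (1 + 2*√1811)*(-1/25059) = -1/25059 - 2*√1811/25059 ≈ -0.0034364)
k + W = (-1/25059 - 2*√1811/25059) + 13104 = 328373135/25059 - 2*√1811/25059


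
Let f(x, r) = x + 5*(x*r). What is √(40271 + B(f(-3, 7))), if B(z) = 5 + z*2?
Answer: 2*√10015 ≈ 200.15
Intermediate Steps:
f(x, r) = x + 5*r*x (f(x, r) = x + 5*(r*x) = x + 5*r*x)
B(z) = 5 + 2*z
√(40271 + B(f(-3, 7))) = √(40271 + (5 + 2*(-3*(1 + 5*7)))) = √(40271 + (5 + 2*(-3*(1 + 35)))) = √(40271 + (5 + 2*(-3*36))) = √(40271 + (5 + 2*(-108))) = √(40271 + (5 - 216)) = √(40271 - 211) = √40060 = 2*√10015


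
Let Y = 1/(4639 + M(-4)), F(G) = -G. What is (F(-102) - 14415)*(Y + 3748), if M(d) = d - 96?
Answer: -81165077383/1513 ≈ -5.3645e+7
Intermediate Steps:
M(d) = -96 + d
Y = 1/4539 (Y = 1/(4639 + (-96 - 4)) = 1/(4639 - 100) = 1/4539 ≈ 0.00022031)
(F(-102) - 14415)*(Y + 3748) = (-1*(-102) - 14415)*(1/4539 + 3748) = (102 - 14415)*(17012173/4539) = -14313*17012173/4539 = -81165077383/1513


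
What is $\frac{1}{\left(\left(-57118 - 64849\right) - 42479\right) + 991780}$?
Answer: $\frac{1}{827334} \approx 1.2087 \cdot 10^{-6}$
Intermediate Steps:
$\frac{1}{\left(\left(-57118 - 64849\right) - 42479\right) + 991780} = \frac{1}{\left(-121967 - 42479\right) + 991780} = \frac{1}{-164446 + 991780} = \frac{1}{827334}$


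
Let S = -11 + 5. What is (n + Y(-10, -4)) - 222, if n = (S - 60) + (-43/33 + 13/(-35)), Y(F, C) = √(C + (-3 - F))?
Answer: -334574/1155 + √3 ≈ -287.94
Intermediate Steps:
Y(F, C) = √(-3 + C - F)
S = -6
n = -78164/1155 (n = (-6 - 60) + (-43/33 + 13/(-35)) = -66 + (-43*1/33 + 13*(-1/35)) = -66 + (-43/33 - 13/35) = -66 - 1934/1155 = -78164/1155 ≈ -67.674)
(n + Y(-10, -4)) - 222 = (-78164/1155 + √(-3 - 4 - 1*(-10))) - 222 = (-78164/1155 + √(-3 - 4 + 10)) - 222 = (-78164/1155 + √3) - 222 = -334574/1155 + √3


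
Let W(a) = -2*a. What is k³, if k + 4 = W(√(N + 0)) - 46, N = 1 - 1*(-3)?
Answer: -157464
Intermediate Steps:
N = 4 (N = 1 + 3 = 4)
k = -54 (k = -4 + (-2*√(4 + 0) - 46) = -4 + (-2*√4 - 46) = -4 + (-2*2 - 46) = -4 + (-4 - 46) = -4 - 50 = -54)
k³ = (-54)³ = -157464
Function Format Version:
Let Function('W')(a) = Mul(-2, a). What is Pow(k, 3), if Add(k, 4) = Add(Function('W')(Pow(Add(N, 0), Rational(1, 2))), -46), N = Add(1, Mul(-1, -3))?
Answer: -157464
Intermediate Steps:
N = 4 (N = Add(1, 3) = 4)
k = -54 (k = Add(-4, Add(Mul(-2, Pow(Add(4, 0), Rational(1, 2))), -46)) = Add(-4, Add(Mul(-2, Pow(4, Rational(1, 2))), -46)) = Add(-4, Add(Mul(-2, 2), -46)) = Add(-4, Add(-4, -46)) = Add(-4, -50) = -54)
Pow(k, 3) = Pow(-54, 3) = -157464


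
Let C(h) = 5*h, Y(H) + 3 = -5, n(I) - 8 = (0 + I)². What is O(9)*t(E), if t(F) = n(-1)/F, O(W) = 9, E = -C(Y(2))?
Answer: 81/40 ≈ 2.0250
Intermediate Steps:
n(I) = 8 + I² (n(I) = 8 + (0 + I)² = 8 + I²)
Y(H) = -8 (Y(H) = -3 - 5 = -8)
E = 40 (E = -5*(-8) = -1*(-40) = 40)
t(F) = 9/F (t(F) = (8 + (-1)²)/F = (8 + 1)/F = 9/F)
O(9)*t(E) = 9*(9/40) = 81/40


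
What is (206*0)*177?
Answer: 0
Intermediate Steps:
(206*0)*177 = 0*177 = 0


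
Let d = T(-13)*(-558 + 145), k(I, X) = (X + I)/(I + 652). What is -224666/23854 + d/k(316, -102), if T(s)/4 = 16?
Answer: -152595180207/1276189 ≈ -1.1957e+5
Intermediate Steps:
k(I, X) = (I + X)/(652 + I)
T(s) = 64 (T(s) = 4*16 = 64)
d = -26432 (d = 64*(-558 + 145) = 64*(-413) = -26432)
-224666/23854 + d/k(316, -102) = -224666/23854 - 26432*(652 + 316)/(316 - 102) = -224666*1/23854 - 26432/(214/968) = -112333/11927 - 26432/((1/968)*214) = -112333/11927 - 26432/107/484 = -112333/11927 - 26432*484/107 = -112333/11927 - 12793088/107 = -152595180207/1276189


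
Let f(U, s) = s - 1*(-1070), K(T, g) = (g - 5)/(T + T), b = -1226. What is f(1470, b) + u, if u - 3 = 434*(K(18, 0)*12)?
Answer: -2629/3 ≈ -876.33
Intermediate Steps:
K(T, g) = (-5 + g)/(2*T) (K(T, g) = (-5 + g)/((2*T)) = (-5 + g)*(1/(2*T)) = (-5 + g)/(2*T))
f(U, s) = 1070 + s (f(U, s) = s + 1070 = 1070 + s)
u = -2161/3 (u = 3 + 434*(((½)*(-5 + 0)/18)*12) = 3 + 434*(((½)*(1/18)*(-5))*12) = 3 + 434*(-5/36*12) = 3 + 434*(-5/3) = 3 - 2170/3 = -2161/3 ≈ -720.33)
f(1470, b) + u = (1070 - 1226) - 2161/3 = -156 - 2161/3 = -2629/3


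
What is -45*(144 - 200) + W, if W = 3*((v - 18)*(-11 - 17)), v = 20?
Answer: 2352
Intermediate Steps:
W = -168 (W = 3*((20 - 18)*(-11 - 17)) = 3*(2*(-28)) = 3*(-56) = -168)
-45*(144 - 200) + W = -45*(144 - 200) - 168 = -45*(-56) - 168 = 2520 - 168 = 2352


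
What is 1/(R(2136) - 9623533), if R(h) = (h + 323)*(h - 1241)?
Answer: -1/7422728 ≈ -1.3472e-7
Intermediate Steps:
R(h) = (-1241 + h)*(323 + h) (R(h) = (323 + h)*(-1241 + h) = (-1241 + h)*(323 + h))
1/(R(2136) - 9623533) = 1/((-400843 + 2136**2 - 918*2136) - 9623533) = 1/((-400843 + 4562496 - 1960848) - 9623533) = 1/(2200805 - 9623533) = 1/(-7422728) = -1/7422728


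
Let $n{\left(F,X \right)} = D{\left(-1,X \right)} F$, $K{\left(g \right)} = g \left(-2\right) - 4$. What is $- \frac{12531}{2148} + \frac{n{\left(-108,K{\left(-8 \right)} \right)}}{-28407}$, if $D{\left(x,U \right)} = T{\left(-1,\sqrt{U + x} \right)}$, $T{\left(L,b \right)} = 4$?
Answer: $- \frac{39448909}{6779804} \approx -5.8186$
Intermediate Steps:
$D{\left(x,U \right)} = 4$
$K{\left(g \right)} = -4 - 2 g$ ($K{\left(g \right)} = - 2 g - 4 = -4 - 2 g$)
$n{\left(F,X \right)} = 4 F$
$- \frac{12531}{2148} + \frac{n{\left(-108,K{\left(-8 \right)} \right)}}{-28407} = - \frac{12531}{2148} + \frac{4 \left(-108\right)}{-28407} = \left(-12531\right) \frac{1}{2148} - - \frac{144}{9469} = - \frac{4177}{716} + \frac{144}{9469} = - \frac{39448909}{6779804}$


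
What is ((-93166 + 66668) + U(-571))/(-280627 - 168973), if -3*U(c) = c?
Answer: 78923/1348800 ≈ 0.058514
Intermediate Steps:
U(c) = -c/3
((-93166 + 66668) + U(-571))/(-280627 - 168973) = ((-93166 + 66668) - 1/3*(-571))/(-280627 - 168973) = (-26498 + 571/3)/(-449600) = -78923/3*(-1/449600) = 78923/1348800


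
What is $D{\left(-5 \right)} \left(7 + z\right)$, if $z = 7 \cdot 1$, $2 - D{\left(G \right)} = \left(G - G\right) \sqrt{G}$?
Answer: $28$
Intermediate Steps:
$D{\left(G \right)} = 2$ ($D{\left(G \right)} = 2 - \left(G - G\right) \sqrt{G} = 2 - 0 \sqrt{G} = 2 - 0 = 2 + 0 = 2$)
$z = 7$
$D{\left(-5 \right)} \left(7 + z\right) = 2 \left(7 + 7\right) = 2 \cdot 14 = 28$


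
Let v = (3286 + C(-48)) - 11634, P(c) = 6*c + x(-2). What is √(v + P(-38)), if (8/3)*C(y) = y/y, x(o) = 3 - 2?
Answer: I*√137194/4 ≈ 92.599*I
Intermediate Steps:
x(o) = 1
C(y) = 3/8 (C(y) = 3*(y/y)/8 = (3/8)*1 = 3/8)
P(c) = 1 + 6*c (P(c) = 6*c + 1 = 1 + 6*c)
v = -66781/8 (v = (3286 + 3/8) - 11634 = 26291/8 - 11634 = -66781/8 ≈ -8347.6)
√(v + P(-38)) = √(-66781/8 + (1 + 6*(-38))) = √(-66781/8 + (1 - 228)) = √(-66781/8 - 227) = √(-68597/8) = I*√137194/4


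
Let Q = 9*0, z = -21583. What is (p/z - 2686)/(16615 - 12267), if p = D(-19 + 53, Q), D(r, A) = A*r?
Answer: -1343/2174 ≈ -0.61775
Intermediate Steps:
Q = 0
p = 0 (p = 0*(-19 + 53) = 0*34 = 0)
(p/z - 2686)/(16615 - 12267) = (0/(-21583) - 2686)/(16615 - 12267) = (0*(-1/21583) - 2686)/4348 = (0 - 2686)*(1/4348) = -2686*1/4348 = -1343/2174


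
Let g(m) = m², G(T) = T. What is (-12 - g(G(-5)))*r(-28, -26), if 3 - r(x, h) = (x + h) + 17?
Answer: -1480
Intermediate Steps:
r(x, h) = -14 - h - x (r(x, h) = 3 - ((x + h) + 17) = 3 - ((h + x) + 17) = 3 - (17 + h + x) = 3 + (-17 - h - x) = -14 - h - x)
(-12 - g(G(-5)))*r(-28, -26) = (-12 - 1*(-5)²)*(-14 - 1*(-26) - 1*(-28)) = (-12 - 1*25)*(-14 + 26 + 28) = (-12 - 25)*40 = -37*40 = -1480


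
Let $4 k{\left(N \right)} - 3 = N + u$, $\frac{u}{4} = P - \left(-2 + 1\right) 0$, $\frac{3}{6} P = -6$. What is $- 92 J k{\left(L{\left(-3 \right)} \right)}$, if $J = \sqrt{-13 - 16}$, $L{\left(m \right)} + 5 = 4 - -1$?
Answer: $1035 i \sqrt{29} \approx 5573.6 i$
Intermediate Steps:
$L{\left(m \right)} = 0$ ($L{\left(m \right)} = -5 + \left(4 - -1\right) = -5 + \left(4 + 1\right) = -5 + 5 = 0$)
$P = -12$ ($P = 2 \left(-6\right) = -12$)
$u = -48$ ($u = 4 \left(-12 - \left(-2 + 1\right) 0\right) = 4 \left(-12 - \left(-1\right) 0\right) = 4 \left(-12 - 0\right) = 4 \left(-12 + 0\right) = 4 \left(-12\right) = -48$)
$J = i \sqrt{29}$ ($J = \sqrt{-29} = i \sqrt{29} \approx 5.3852 i$)
$k{\left(N \right)} = - \frac{45}{4} + \frac{N}{4}$ ($k{\left(N \right)} = \frac{3}{4} + \frac{N - 48}{4} = \frac{3}{4} + \frac{-48 + N}{4} = \frac{3}{4} + \left(-12 + \frac{N}{4}\right) = - \frac{45}{4} + \frac{N}{4}$)
$- 92 J k{\left(L{\left(-3 \right)} \right)} = - 92 i \sqrt{29} \left(- \frac{45}{4} + \frac{1}{4} \cdot 0\right) = - 92 i \sqrt{29} \left(- \frac{45}{4} + 0\right) = - 92 i \sqrt{29} \left(- \frac{45}{4}\right) = 1035 i \sqrt{29}$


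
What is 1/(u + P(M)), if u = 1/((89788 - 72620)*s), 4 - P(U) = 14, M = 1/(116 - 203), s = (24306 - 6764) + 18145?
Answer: -612674416/6126744159 ≈ -0.10000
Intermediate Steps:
s = 35687 (s = 17542 + 18145 = 35687)
M = -1/87 (M = 1/(-87) = -1/87 ≈ -0.011494)
P(U) = -10 (P(U) = 4 - 1*14 = 4 - 14 = -10)
u = 1/612674416 (u = 1/((89788 - 72620)*35687) = (1/35687)/17168 = (1/17168)*(1/35687) = 1/612674416 ≈ 1.6322e-9)
1/(u + P(M)) = 1/(1/612674416 - 10) = 1/(-6126744159/612674416) = -612674416/6126744159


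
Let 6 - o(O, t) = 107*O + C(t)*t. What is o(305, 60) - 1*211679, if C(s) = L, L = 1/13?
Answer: -3176064/13 ≈ -2.4431e+5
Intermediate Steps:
L = 1/13 ≈ 0.076923
C(s) = 1/13
o(O, t) = 6 - 107*O - t/13 (o(O, t) = 6 - (107*O + t/13) = 6 + (-107*O - t/13) = 6 - 107*O - t/13)
o(305, 60) - 1*211679 = (6 - 107*305 - 1/13*60) - 1*211679 = (6 - 32635 - 60/13) - 211679 = -424237/13 - 211679 = -3176064/13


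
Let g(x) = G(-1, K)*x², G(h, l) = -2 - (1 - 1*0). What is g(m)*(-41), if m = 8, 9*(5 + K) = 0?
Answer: 7872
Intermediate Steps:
K = -5 (K = -5 + (⅑)*0 = -5 + 0 = -5)
G(h, l) = -3 (G(h, l) = -2 - (1 + 0) = -2 - 1*1 = -2 - 1 = -3)
g(x) = -3*x²
g(m)*(-41) = -3*8²*(-41) = -3*64*(-41) = -192*(-41) = 7872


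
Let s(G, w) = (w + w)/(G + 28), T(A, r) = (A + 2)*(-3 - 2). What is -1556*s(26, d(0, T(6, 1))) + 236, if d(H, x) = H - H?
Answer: 236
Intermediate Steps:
T(A, r) = -10 - 5*A (T(A, r) = (2 + A)*(-5) = -10 - 5*A)
d(H, x) = 0
s(G, w) = 2*w/(28 + G) (s(G, w) = (2*w)/(28 + G) = 2*w/(28 + G))
-1556*s(26, d(0, T(6, 1))) + 236 = -3112*0/(28 + 26) + 236 = -3112*0/54 + 236 = -1556*0 + 236 = 0 + 236 = 236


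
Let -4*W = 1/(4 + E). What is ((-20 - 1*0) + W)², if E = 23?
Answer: 4669921/11664 ≈ 400.37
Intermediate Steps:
W = -1/108 (W = -1/(4*(4 + 23)) = -¼/27 = -¼*1/27 = -1/108 ≈ -0.0092593)
((-20 - 1*0) + W)² = ((-20 - 1*0) - 1/108)² = ((-20 + 0) - 1/108)² = (-20 - 1/108)² = (-2161/108)² = 4669921/11664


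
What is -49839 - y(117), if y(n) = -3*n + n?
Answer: -49605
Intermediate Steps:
y(n) = -2*n
-49839 - y(117) = -49839 - (-2)*117 = -49839 - 1*(-234) = -49839 + 234 = -49605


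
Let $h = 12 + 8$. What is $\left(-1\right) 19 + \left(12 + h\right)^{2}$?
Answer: $1005$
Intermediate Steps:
$h = 20$
$\left(-1\right) 19 + \left(12 + h\right)^{2} = \left(-1\right) 19 + \left(12 + 20\right)^{2} = -19 + 32^{2} = -19 + 1024 = 1005$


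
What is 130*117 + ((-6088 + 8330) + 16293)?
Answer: 33745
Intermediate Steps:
130*117 + ((-6088 + 8330) + 16293) = 15210 + (2242 + 16293) = 15210 + 18535 = 33745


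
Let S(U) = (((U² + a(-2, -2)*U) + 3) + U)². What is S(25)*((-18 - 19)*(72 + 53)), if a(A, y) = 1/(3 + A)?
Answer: -2126038500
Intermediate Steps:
S(U) = (3 + U² + 2*U)² (S(U) = (((U² + U/(3 - 2)) + 3) + U)² = (((U² + U/1) + 3) + U)² = (((U² + 1*U) + 3) + U)² = (((U² + U) + 3) + U)² = (((U + U²) + 3) + U)² = ((3 + U + U²) + U)² = (3 + U² + 2*U)²)
S(25)*((-18 - 19)*(72 + 53)) = (3 + 25² + 2*25)²*((-18 - 19)*(72 + 53)) = (3 + 625 + 50)²*(-37*125) = 678²*(-4625) = 459684*(-4625) = -2126038500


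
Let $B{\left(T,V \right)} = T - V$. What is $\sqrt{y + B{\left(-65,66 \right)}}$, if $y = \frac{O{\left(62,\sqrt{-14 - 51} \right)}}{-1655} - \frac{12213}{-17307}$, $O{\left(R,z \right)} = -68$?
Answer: $\frac{2 i \sqrt{329824659120510}}{3182565} \approx 11.413 i$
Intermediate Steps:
$y = \frac{2376599}{3182565}$ ($y = - \frac{68}{-1655} - \frac{12213}{-17307} = \left(-68\right) \left(- \frac{1}{1655}\right) - - \frac{1357}{1923} = \frac{68}{1655} + \frac{1357}{1923} = \frac{2376599}{3182565} \approx 0.74676$)
$\sqrt{y + B{\left(-65,66 \right)}} = \sqrt{\frac{2376599}{3182565} - 131} = \sqrt{- \frac{414539416}{3182565}} = \frac{2 i \sqrt{329824659120510}}{3182565}$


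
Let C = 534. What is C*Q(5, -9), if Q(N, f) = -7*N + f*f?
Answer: 24564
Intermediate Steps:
Q(N, f) = f² - 7*N (Q(N, f) = -7*N + f² = f² - 7*N)
C*Q(5, -9) = 534*((-9)² - 7*5) = 534*(81 - 35) = 534*46 = 24564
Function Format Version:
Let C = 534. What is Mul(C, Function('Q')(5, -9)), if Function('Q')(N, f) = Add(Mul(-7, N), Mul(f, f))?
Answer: 24564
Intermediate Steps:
Function('Q')(N, f) = Add(Pow(f, 2), Mul(-7, N)) (Function('Q')(N, f) = Add(Mul(-7, N), Pow(f, 2)) = Add(Pow(f, 2), Mul(-7, N)))
Mul(C, Function('Q')(5, -9)) = Mul(534, Add(Pow(-9, 2), Mul(-7, 5))) = Mul(534, Add(81, -35)) = Mul(534, 46) = 24564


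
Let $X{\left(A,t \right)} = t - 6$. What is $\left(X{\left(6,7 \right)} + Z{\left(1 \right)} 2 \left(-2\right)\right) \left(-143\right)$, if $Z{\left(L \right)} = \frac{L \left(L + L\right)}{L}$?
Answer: $1001$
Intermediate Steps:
$X{\left(A,t \right)} = -6 + t$ ($X{\left(A,t \right)} = t - 6 = -6 + t$)
$Z{\left(L \right)} = 2 L$ ($Z{\left(L \right)} = \frac{L 2 L}{L} = \frac{2 L^{2}}{L} = 2 L$)
$\left(X{\left(6,7 \right)} + Z{\left(1 \right)} 2 \left(-2\right)\right) \left(-143\right) = \left(\left(-6 + 7\right) + 2 \cdot 1 \cdot 2 \left(-2\right)\right) \left(-143\right) = \left(1 + 2 \cdot 2 \left(-2\right)\right) \left(-143\right) = \left(1 + 4 \left(-2\right)\right) \left(-143\right) = \left(1 - 8\right) \left(-143\right) = \left(-7\right) \left(-143\right) = 1001$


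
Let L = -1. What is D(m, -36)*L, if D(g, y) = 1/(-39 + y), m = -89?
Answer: 1/75 ≈ 0.013333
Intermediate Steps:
D(m, -36)*L = -1/(-39 - 36) = -1/(-75) = -1/75*(-1) = 1/75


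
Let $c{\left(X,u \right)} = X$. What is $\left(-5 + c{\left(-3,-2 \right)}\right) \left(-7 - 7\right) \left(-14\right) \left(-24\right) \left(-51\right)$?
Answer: $-1919232$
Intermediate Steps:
$\left(-5 + c{\left(-3,-2 \right)}\right) \left(-7 - 7\right) \left(-14\right) \left(-24\right) \left(-51\right) = \left(-5 - 3\right) \left(-7 - 7\right) \left(-14\right) \left(-24\right) \left(-51\right) = \left(-8\right) \left(-14\right) \left(-14\right) \left(-24\right) \left(-51\right) = 112 \left(-14\right) \left(-24\right) \left(-51\right) = \left(-1568\right) \left(-24\right) \left(-51\right) = 37632 \left(-51\right) = -1919232$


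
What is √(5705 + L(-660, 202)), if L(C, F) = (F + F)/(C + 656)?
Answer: 2*√1401 ≈ 74.860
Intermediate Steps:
L(C, F) = 2*F/(656 + C) (L(C, F) = (2*F)/(656 + C) = 2*F/(656 + C))
√(5705 + L(-660, 202)) = √(5705 + 2*202/(656 - 660)) = √(5705 + 2*202/(-4)) = √(5705 + 2*202*(-¼)) = √(5705 - 101) = √5604 = 2*√1401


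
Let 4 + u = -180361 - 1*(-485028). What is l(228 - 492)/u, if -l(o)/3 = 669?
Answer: -2007/304663 ≈ -0.0065876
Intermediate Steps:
l(o) = -2007 (l(o) = -3*669 = -2007)
u = 304663 (u = -4 + (-180361 - 1*(-485028)) = -4 + (-180361 + 485028) = -4 + 304667 = 304663)
l(228 - 492)/u = -2007/304663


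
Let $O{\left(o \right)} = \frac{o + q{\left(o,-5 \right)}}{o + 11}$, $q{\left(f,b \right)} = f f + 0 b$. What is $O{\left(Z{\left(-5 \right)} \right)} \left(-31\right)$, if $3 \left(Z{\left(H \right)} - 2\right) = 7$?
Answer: $- \frac{3224}{69} \approx -46.725$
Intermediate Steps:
$q{\left(f,b \right)} = f^{2}$ ($q{\left(f,b \right)} = f^{2} + 0 = f^{2}$)
$Z{\left(H \right)} = \frac{13}{3}$ ($Z{\left(H \right)} = 2 + \frac{1}{3} \cdot 7 = 2 + \frac{7}{3} = \frac{13}{3}$)
$O{\left(o \right)} = \frac{o + o^{2}}{11 + o}$ ($O{\left(o \right)} = \frac{o + o^{2}}{o + 11} = \frac{o + o^{2}}{11 + o}$)
$O{\left(Z{\left(-5 \right)} \right)} \left(-31\right) = \frac{13 \left(1 + \frac{13}{3}\right)}{3 \left(11 + \frac{13}{3}\right)} \left(-31\right) = \frac{13}{3} \frac{1}{\frac{46}{3}} \cdot \frac{16}{3} \left(-31\right) = \frac{13}{3} \cdot \frac{3}{46} \cdot \frac{16}{3} \left(-31\right) = \frac{104}{69} \left(-31\right) = - \frac{3224}{69}$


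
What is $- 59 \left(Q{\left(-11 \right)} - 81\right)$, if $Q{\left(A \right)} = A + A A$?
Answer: $-1711$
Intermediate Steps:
$Q{\left(A \right)} = A + A^{2}$
$- 59 \left(Q{\left(-11 \right)} - 81\right) = - 59 \left(- 11 \left(1 - 11\right) - 81\right) = - 59 \left(\left(-11\right) \left(-10\right) - 81\right) = - 59 \left(110 - 81\right) = \left(-59\right) 29 = -1711$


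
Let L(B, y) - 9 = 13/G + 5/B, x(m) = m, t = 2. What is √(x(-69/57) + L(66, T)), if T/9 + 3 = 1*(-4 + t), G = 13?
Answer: √13940718/1254 ≈ 2.9775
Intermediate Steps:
T = -45 (T = -27 + 9*(1*(-4 + 2)) = -27 + 9*(1*(-2)) = -27 + 9*(-2) = -27 - 18 = -45)
L(B, y) = 10 + 5/B (L(B, y) = 9 + (13/13 + 5/B) = 9 + (13*(1/13) + 5/B) = 9 + (1 + 5/B) = 10 + 5/B)
√(x(-69/57) + L(66, T)) = √(-69/57 + (10 + 5/66)) = √(-69*1/57 + (10 + 5*(1/66))) = √(-23/19 + (10 + 5/66)) = √(-23/19 + 665/66) = √(11117/1254) = √13940718/1254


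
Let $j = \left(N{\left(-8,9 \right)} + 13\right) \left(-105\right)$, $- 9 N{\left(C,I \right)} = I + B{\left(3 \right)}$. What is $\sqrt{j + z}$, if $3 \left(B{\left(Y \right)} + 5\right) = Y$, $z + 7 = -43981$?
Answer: $\frac{2 i \sqrt{101913}}{3} \approx 212.83 i$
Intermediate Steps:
$z = -43988$ ($z = -7 - 43981 = -43988$)
$B{\left(Y \right)} = -5 + \frac{Y}{3}$
$N{\left(C,I \right)} = \frac{4}{9} - \frac{I}{9}$ ($N{\left(C,I \right)} = - \frac{I + \left(-5 + \frac{1}{3} \cdot 3\right)}{9} = - \frac{I + \left(-5 + 1\right)}{9} = - \frac{I - 4}{9} = - \frac{-4 + I}{9} = \frac{4}{9} - \frac{I}{9}$)
$j = - \frac{3920}{3}$ ($j = \left(\left(\frac{4}{9} - 1\right) + 13\right) \left(-105\right) = \left(- \frac{5}{9} + 13\right) \left(-105\right) = \frac{112}{9} \left(-105\right) = - \frac{3920}{3} \approx -1306.7$)
$\sqrt{j + z} = \sqrt{- \frac{3920}{3} - 43988} = \sqrt{- \frac{135884}{3}} = \frac{2 i \sqrt{101913}}{3}$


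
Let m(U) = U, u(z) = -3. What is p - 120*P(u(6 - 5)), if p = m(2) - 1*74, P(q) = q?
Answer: 288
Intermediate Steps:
p = -72 (p = 2 - 1*74 = 2 - 74 = -72)
p - 120*P(u(6 - 5)) = -72 - 120*(-3) = -72 + 360 = 288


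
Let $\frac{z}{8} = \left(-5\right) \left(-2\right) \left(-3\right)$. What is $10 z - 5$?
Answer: $-2405$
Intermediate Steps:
$z = -240$ ($z = 8 \left(-5\right) \left(-2\right) \left(-3\right) = 8 \cdot 10 \left(-3\right) = 8 \left(-30\right) = -240$)
$10 z - 5 = 10 \left(-240\right) - 5 = -2400 - 5 = -2405$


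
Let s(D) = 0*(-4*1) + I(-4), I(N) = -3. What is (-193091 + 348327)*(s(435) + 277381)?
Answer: 43059051208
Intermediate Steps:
s(D) = -3 (s(D) = 0*(-4*1) - 3 = 0*(-4) - 3 = 0 - 3 = -3)
(-193091 + 348327)*(s(435) + 277381) = (-193091 + 348327)*(-3 + 277381) = 155236*277378 = 43059051208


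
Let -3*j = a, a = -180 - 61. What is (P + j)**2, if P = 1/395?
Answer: 9062659204/1404225 ≈ 6453.9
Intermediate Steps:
P = 1/395 ≈ 0.0025316
a = -241
j = 241/3 (j = -1/3*(-241) = 241/3 ≈ 80.333)
(P + j)**2 = (1/395 + 241/3)**2 = (95198/1185)**2 = 9062659204/1404225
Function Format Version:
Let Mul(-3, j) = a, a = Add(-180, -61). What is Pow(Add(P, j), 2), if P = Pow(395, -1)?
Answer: Rational(9062659204, 1404225) ≈ 6453.9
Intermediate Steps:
P = Rational(1, 395) ≈ 0.0025316
a = -241
j = Rational(241, 3) (j = Mul(Rational(-1, 3), -241) = Rational(241, 3) ≈ 80.333)
Pow(Add(P, j), 2) = Pow(Add(Rational(1, 395), Rational(241, 3)), 2) = Pow(Rational(95198, 1185), 2) = Rational(9062659204, 1404225)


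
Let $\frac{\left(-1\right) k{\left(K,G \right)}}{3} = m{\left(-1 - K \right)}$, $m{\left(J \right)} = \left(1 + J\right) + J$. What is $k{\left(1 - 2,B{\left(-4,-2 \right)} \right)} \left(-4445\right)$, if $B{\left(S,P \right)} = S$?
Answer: $13335$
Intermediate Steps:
$m{\left(J \right)} = 1 + 2 J$
$k{\left(K,G \right)} = 3 + 6 K$ ($k{\left(K,G \right)} = - 3 \left(1 + 2 \left(-1 - K\right)\right) = - 3 \left(1 - \left(2 + 2 K\right)\right) = - 3 \left(-1 - 2 K\right) = 3 + 6 K$)
$k{\left(1 - 2,B{\left(-4,-2 \right)} \right)} \left(-4445\right) = \left(3 + 6 \left(1 - 2\right)\right) \left(-4445\right) = \left(3 + 6 \left(-1\right)\right) \left(-4445\right) = \left(3 - 6\right) \left(-4445\right) = \left(-3\right) \left(-4445\right) = 13335$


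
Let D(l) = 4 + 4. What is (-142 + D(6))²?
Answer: 17956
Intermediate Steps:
D(l) = 8
(-142 + D(6))² = (-142 + 8)² = (-134)² = 17956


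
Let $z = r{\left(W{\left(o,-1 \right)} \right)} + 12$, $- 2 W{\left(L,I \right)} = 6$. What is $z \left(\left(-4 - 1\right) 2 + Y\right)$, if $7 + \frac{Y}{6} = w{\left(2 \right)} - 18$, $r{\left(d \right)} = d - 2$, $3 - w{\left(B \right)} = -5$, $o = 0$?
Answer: $-784$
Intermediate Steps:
$w{\left(B \right)} = 8$ ($w{\left(B \right)} = 3 - -5 = 3 + 5 = 8$)
$W{\left(L,I \right)} = -3$ ($W{\left(L,I \right)} = \left(- \frac{1}{2}\right) 6 = -3$)
$r{\left(d \right)} = -2 + d$
$Y = -102$ ($Y = -42 + 6 \left(8 - 18\right) = -42 + 6 \left(-10\right) = -42 - 60 = -102$)
$z = 7$ ($z = \left(-2 - 3\right) + 12 = -5 + 12 = 7$)
$z \left(\left(-4 - 1\right) 2 + Y\right) = 7 \left(\left(-4 - 1\right) 2 - 102\right) = 7 \left(\left(-5\right) 2 - 102\right) = 7 \left(-10 - 102\right) = 7 \left(-112\right) = -784$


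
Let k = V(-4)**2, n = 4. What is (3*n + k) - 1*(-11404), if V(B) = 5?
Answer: 11441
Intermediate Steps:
k = 25 (k = 5**2 = 25)
(3*n + k) - 1*(-11404) = (3*4 + 25) - 1*(-11404) = (12 + 25) + 11404 = 37 + 11404 = 11441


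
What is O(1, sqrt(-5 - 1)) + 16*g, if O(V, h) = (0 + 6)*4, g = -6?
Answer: -72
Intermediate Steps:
O(V, h) = 24 (O(V, h) = 6*4 = 24)
O(1, sqrt(-5 - 1)) + 16*g = 24 + 16*(-6) = 24 - 96 = -72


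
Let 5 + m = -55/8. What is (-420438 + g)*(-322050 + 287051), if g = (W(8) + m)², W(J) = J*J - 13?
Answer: 938325394937/64 ≈ 1.4661e+10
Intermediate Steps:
W(J) = -13 + J² (W(J) = J² - 13 = -13 + J²)
m = -95/8 (m = -5 - 55/8 = -95/8 ≈ -11.875)
g = 97969/64 (g = ((-13 + 8²) - 95/8)² = ((-13 + 64) - 95/8)² = (51 - 95/8)² = (313/8)² = 97969/64 ≈ 1530.8)
(-420438 + g)*(-322050 + 287051) = (-420438 + 97969/64)*(-322050 + 287051) = -26810063/64*(-34999) = 938325394937/64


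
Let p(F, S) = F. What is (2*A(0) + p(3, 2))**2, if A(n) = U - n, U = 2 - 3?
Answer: 1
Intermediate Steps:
U = -1
A(n) = -1 - n
(2*A(0) + p(3, 2))**2 = (2*(-1 - 1*0) + 3)**2 = (2*(-1 + 0) + 3)**2 = (2*(-1) + 3)**2 = (-2 + 3)**2 = 1**2 = 1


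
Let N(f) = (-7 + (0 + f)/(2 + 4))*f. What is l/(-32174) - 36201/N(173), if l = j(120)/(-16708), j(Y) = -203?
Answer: -116761955282141/12182794620296 ≈ -9.5842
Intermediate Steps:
N(f) = f*(-7 + f/6) (N(f) = (-7 + f/6)*f = f*(-7 + f/6))
l = 203/16708 (l = -203/(-16708) = -203*(-1/16708) = 203/16708 ≈ 0.012150)
l/(-32174) - 36201/N(173) = (203/16708)/(-32174) - 36201*6/(173*(-42 + 173)) = (203/16708)*(-1/32174) - 36201/((1/6)*173*131) = -203/537563192 - 36201/22663/6 = -203/537563192 - 36201*6/22663 = -203/537563192 - 217206/22663 = -116761955282141/12182794620296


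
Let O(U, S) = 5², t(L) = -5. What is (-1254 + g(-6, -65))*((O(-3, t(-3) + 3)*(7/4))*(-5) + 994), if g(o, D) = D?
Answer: -4090219/4 ≈ -1.0226e+6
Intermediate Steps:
O(U, S) = 25
(-1254 + g(-6, -65))*((O(-3, t(-3) + 3)*(7/4))*(-5) + 994) = (-1254 - 65)*((25*(7/4))*(-5) + 994) = -1319*((25*(7*(¼)))*(-5) + 994) = -1319*((25*(7/4))*(-5) + 994) = -1319*((175/4)*(-5) + 994) = -1319*(-875/4 + 994) = -1319*3101/4 = -4090219/4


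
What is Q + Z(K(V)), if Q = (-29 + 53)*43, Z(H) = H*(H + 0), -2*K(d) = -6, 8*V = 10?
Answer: 1041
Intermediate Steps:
V = 5/4 (V = (1/8)*10 = 5/4 ≈ 1.2500)
K(d) = 3 (K(d) = -1/2*(-6) = 3)
Z(H) = H**2 (Z(H) = H*H = H**2)
Q = 1032 (Q = 24*43 = 1032)
Q + Z(K(V)) = 1032 + 3**2 = 1032 + 9 = 1041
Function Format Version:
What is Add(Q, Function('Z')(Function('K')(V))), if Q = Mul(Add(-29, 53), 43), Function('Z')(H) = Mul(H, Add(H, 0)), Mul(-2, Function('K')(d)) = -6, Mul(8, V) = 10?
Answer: 1041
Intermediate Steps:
V = Rational(5, 4) (V = Mul(Rational(1, 8), 10) = Rational(5, 4) ≈ 1.2500)
Function('K')(d) = 3 (Function('K')(d) = Mul(Rational(-1, 2), -6) = 3)
Function('Z')(H) = Pow(H, 2) (Function('Z')(H) = Mul(H, H) = Pow(H, 2))
Q = 1032 (Q = Mul(24, 43) = 1032)
Add(Q, Function('Z')(Function('K')(V))) = Add(1032, Pow(3, 2)) = Add(1032, 9) = 1041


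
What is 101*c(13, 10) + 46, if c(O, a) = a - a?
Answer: 46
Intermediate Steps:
c(O, a) = 0
101*c(13, 10) + 46 = 101*0 + 46 = 0 + 46 = 46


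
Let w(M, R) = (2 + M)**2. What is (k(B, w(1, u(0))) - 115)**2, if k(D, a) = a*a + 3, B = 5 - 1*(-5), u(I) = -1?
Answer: 961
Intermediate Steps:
B = 10 (B = 5 + 5 = 10)
k(D, a) = 3 + a**2 (k(D, a) = a**2 + 3 = 3 + a**2)
(k(B, w(1, u(0))) - 115)**2 = ((3 + ((2 + 1)**2)**2) - 115)**2 = ((3 + (3**2)**2) - 115)**2 = ((3 + 9**2) - 115)**2 = ((3 + 81) - 115)**2 = (84 - 115)**2 = (-31)**2 = 961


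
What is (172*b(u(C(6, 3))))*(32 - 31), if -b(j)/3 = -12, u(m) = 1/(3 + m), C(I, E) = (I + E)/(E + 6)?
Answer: 6192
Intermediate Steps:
C(I, E) = (E + I)/(6 + E)
b(j) = 36 (b(j) = -3*(-12) = 36)
(172*b(u(C(6, 3))))*(32 - 31) = (172*36)*(32 - 31) = 6192*1 = 6192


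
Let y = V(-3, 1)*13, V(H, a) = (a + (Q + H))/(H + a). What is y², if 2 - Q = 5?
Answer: 4225/4 ≈ 1056.3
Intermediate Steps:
Q = -3 (Q = 2 - 1*5 = 2 - 5 = -3)
V(H, a) = (-3 + H + a)/(H + a) (V(H, a) = (a + (-3 + H))/(H + a) = (-3 + H + a)/(H + a))
y = 65/2 (y = ((-3 - 3 + 1)/(-3 + 1))*13 = (-5/(-2))*13 = -½*(-5)*13 = (5/2)*13 = 65/2 ≈ 32.500)
y² = (65/2)² = 4225/4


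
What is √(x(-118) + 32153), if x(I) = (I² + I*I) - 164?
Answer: √59837 ≈ 244.62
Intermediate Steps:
x(I) = -164 + 2*I² (x(I) = (I² + I²) - 164 = 2*I² - 164 = -164 + 2*I²)
√(x(-118) + 32153) = √((-164 + 2*(-118)²) + 32153) = √((-164 + 2*13924) + 32153) = √((-164 + 27848) + 32153) = √(27684 + 32153) = √59837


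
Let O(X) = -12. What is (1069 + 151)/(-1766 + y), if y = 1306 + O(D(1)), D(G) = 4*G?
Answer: -305/118 ≈ -2.5847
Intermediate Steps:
y = 1294 (y = 1306 - 12 = 1294)
(1069 + 151)/(-1766 + y) = (1069 + 151)/(-1766 + 1294) = 1220/(-472) = 1220*(-1/472) = -305/118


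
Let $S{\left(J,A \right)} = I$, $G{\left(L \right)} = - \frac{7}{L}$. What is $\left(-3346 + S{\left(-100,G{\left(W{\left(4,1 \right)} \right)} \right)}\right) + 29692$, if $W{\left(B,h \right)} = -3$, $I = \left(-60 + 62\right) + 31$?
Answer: $26379$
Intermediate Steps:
$I = 33$ ($I = 2 + 31 = 33$)
$S{\left(J,A \right)} = 33$
$\left(-3346 + S{\left(-100,G{\left(W{\left(4,1 \right)} \right)} \right)}\right) + 29692 = \left(-3346 + 33\right) + 29692 = -3313 + 29692 = 26379$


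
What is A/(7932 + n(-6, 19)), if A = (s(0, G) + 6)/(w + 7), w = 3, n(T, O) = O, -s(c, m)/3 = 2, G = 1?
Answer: 0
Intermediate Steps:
s(c, m) = -6 (s(c, m) = -3*2 = -6)
A = 0 (A = (-6 + 6)/(3 + 7) = 0/10 = 0*(1/10) = 0)
A/(7932 + n(-6, 19)) = 0/(7932 + 19) = 0/7951 = 0*(1/7951) = 0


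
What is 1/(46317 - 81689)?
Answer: -1/35372 ≈ -2.8271e-5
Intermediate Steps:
1/(46317 - 81689) = 1/(-35372) = -1/35372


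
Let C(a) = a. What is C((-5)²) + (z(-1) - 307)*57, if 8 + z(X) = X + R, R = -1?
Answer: -18044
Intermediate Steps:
z(X) = -9 + X (z(X) = -8 + (X - 1) = -8 + (-1 + X) = -9 + X)
C((-5)²) + (z(-1) - 307)*57 = (-5)² + ((-9 - 1) - 307)*57 = 25 + (-10 - 307)*57 = 25 - 317*57 = 25 - 18069 = -18044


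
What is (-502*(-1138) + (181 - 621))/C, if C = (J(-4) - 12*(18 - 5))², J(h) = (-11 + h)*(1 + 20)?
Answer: 570836/221841 ≈ 2.5732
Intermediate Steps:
J(h) = -231 + 21*h (J(h) = (-11 + h)*21 = -231 + 21*h)
C = 221841 (C = ((-231 + 21*(-4)) - 12*(18 - 5))² = ((-231 - 84) - 12*13)² = (-315 - 156)² = (-471)² = 221841)
(-502*(-1138) + (181 - 621))/C = (-502*(-1138) + (181 - 621))/221841 = (571276 - 440)*(1/221841) = 570836*(1/221841) = 570836/221841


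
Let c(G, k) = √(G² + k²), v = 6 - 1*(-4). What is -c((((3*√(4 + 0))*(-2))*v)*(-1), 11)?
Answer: -√14521 ≈ -120.50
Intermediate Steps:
v = 10 (v = 6 + 4 = 10)
-c((((3*√(4 + 0))*(-2))*v)*(-1), 11) = -√(((((3*√(4 + 0))*(-2))*10)*(-1))² + 11²) = -√(((((3*√4)*(-2))*10)*(-1))² + 121) = -√(((((3*2)*(-2))*10)*(-1))² + 121) = -√((((6*(-2))*10)*(-1))² + 121) = -√((-12*10*(-1))² + 121) = -√((-120*(-1))² + 121) = -√(120² + 121) = -√(14400 + 121) = -√14521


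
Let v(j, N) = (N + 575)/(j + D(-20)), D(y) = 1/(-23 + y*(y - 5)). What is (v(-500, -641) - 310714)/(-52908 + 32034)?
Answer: 5293210486/355602009 ≈ 14.885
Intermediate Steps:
D(y) = 1/(-23 + y*(-5 + y))
v(j, N) = (575 + N)/(1/477 + j) (v(j, N) = (N + 575)/(j + 1/(-23 + (-20)² - 5*(-20))) = (575 + N)/(j + 1/(-23 + 400 + 100)) = (575 + N)/(j + 1/477) = (575 + N)/(1/477 + j))
(v(-500, -641) - 310714)/(-52908 + 32034) = (477*(575 - 641)/(1 + 477*(-500)) - 310714)/(-52908 + 32034) = (477*(-66)/(1 - 238500) - 310714)/(-20874) = (477*(-66)/(-238499) - 310714)*(-1/20874) = (477*(-1/238499)*(-66) - 310714)*(-1/20874) = (31482/238499 - 310714)*(-1/20874) = -74104946804/238499*(-1/20874) = 5293210486/355602009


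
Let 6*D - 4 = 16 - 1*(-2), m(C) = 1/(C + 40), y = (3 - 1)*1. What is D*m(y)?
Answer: 11/126 ≈ 0.087302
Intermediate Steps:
y = 2 (y = 2*1 = 2)
m(C) = 1/(40 + C)
D = 11/3 (D = ⅔ + (16 - 1*(-2))/6 = ⅔ + (16 + 2)/6 = ⅔ + (⅙)*18 = ⅔ + 3 = 11/3 ≈ 3.6667)
D*m(y) = 11/(3*(40 + 2)) = (11/3)/42 = (11/3)*(1/42) = 11/126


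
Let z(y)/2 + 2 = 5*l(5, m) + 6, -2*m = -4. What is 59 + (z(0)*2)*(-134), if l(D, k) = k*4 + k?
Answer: -28885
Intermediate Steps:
m = 2 (m = -½*(-4) = 2)
l(D, k) = 5*k (l(D, k) = 4*k + k = 5*k)
z(y) = 108 (z(y) = -4 + 2*(5*(5*2) + 6) = -4 + 2*(5*10 + 6) = -4 + 2*(50 + 6) = -4 + 2*56 = -4 + 112 = 108)
59 + (z(0)*2)*(-134) = 59 + (108*2)*(-134) = 59 + 216*(-134) = 59 - 28944 = -28885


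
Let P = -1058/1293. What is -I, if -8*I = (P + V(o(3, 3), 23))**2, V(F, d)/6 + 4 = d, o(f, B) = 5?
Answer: 2677070792/1671849 ≈ 1601.3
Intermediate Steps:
P = -1058/1293 (P = -1058*1/1293 = -1058/1293 ≈ -0.81825)
V(F, d) = -24 + 6*d
I = -2677070792/1671849 (I = -(-1058/1293 + (-24 + 6*23))**2/8 = -(-1058/1293 + (-24 + 138))**2/8 = -(-1058/1293 + 114)**2/8 = -(146344/1293)**2/8 = -1/8*21416566336/1671849 = -2677070792/1671849 ≈ -1601.3)
-I = -1*(-2677070792/1671849) = 2677070792/1671849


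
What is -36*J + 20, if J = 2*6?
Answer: -412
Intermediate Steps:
J = 12
-36*J + 20 = -36*12 + 20 = -432 + 20 = -412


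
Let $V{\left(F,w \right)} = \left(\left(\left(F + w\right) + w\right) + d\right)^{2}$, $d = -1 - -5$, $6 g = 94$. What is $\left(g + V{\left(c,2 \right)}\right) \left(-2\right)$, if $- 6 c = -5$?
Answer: $- \frac{3373}{18} \approx -187.39$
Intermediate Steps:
$c = \frac{5}{6}$ ($c = \left(- \frac{1}{6}\right) \left(-5\right) = \frac{5}{6} \approx 0.83333$)
$g = \frac{47}{3}$ ($g = \frac{1}{6} \cdot 94 = \frac{47}{3} \approx 15.667$)
$d = 4$ ($d = -1 + 5 = 4$)
$V{\left(F,w \right)} = \left(4 + F + 2 w\right)^{2}$ ($V{\left(F,w \right)} = \left(\left(\left(F + w\right) + w\right) + 4\right)^{2} = \left(\left(F + 2 w\right) + 4\right)^{2} = \left(4 + F + 2 w\right)^{2}$)
$\left(g + V{\left(c,2 \right)}\right) \left(-2\right) = \left(\frac{47}{3} + \left(4 + \frac{5}{6} + 2 \cdot 2\right)^{2}\right) \left(-2\right) = \left(\frac{47}{3} + \left(4 + \frac{5}{6} + 4\right)^{2}\right) \left(-2\right) = \left(\frac{47}{3} + \left(\frac{53}{6}\right)^{2}\right) \left(-2\right) = \left(\frac{47}{3} + \frac{2809}{36}\right) \left(-2\right) = \frac{3373}{36} \left(-2\right) = - \frac{3373}{18}$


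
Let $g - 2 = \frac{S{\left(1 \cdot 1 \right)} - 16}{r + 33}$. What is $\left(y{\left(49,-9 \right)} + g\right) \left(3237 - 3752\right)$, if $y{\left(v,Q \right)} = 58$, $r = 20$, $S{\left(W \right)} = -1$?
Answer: $- \frac{1628945}{53} \approx -30735.0$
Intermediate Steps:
$g = \frac{89}{53}$ ($g = 2 + \frac{-1 - 16}{20 + 33} = 2 - \frac{17}{53} = \frac{89}{53} \approx 1.6792$)
$\left(y{\left(49,-9 \right)} + g\right) \left(3237 - 3752\right) = \left(58 + \frac{89}{53}\right) \left(3237 - 3752\right) = \frac{3163}{53} \left(-515\right) = - \frac{1628945}{53}$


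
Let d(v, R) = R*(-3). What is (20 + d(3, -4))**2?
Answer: 1024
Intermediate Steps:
d(v, R) = -3*R
(20 + d(3, -4))**2 = (20 - 3*(-4))**2 = (20 + 12)**2 = 32**2 = 1024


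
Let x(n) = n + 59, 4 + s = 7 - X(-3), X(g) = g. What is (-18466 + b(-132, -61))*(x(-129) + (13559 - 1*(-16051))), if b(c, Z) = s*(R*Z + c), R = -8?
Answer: -482388200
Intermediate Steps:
s = 6 (s = -4 + (7 - 1*(-3)) = -4 + (7 + 3) = -4 + 10 = 6)
x(n) = 59 + n
b(c, Z) = -48*Z + 6*c (b(c, Z) = 6*(-8*Z + c) = 6*(c - 8*Z) = -48*Z + 6*c)
(-18466 + b(-132, -61))*(x(-129) + (13559 - 1*(-16051))) = (-18466 + (-48*(-61) + 6*(-132)))*((59 - 129) + (13559 - 1*(-16051))) = (-18466 + (2928 - 792))*(-70 + (13559 + 16051)) = (-18466 + 2136)*(-70 + 29610) = -16330*29540 = -482388200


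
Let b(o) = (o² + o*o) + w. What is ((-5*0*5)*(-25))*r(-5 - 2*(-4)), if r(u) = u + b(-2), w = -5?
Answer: 0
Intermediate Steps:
b(o) = -5 + 2*o² (b(o) = (o² + o*o) - 5 = (o² + o²) - 5 = 2*o² - 5 = -5 + 2*o²)
r(u) = 3 + u (r(u) = u + (-5 + 2*(-2)²) = u + (-5 + 2*4) = u + (-5 + 8) = u + 3 = 3 + u)
((-5*0*5)*(-25))*r(-5 - 2*(-4)) = ((-5*0*5)*(-25))*(3 + (-5 - 2*(-4))) = ((0*5)*(-25))*(3 + (-5 + 8)) = (0*(-25))*(3 + 3) = 0*6 = 0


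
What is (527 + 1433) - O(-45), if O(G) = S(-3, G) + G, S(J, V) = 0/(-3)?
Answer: 2005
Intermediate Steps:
S(J, V) = 0 (S(J, V) = 0*(-1/3) = 0)
O(G) = G (O(G) = 0 + G = G)
(527 + 1433) - O(-45) = (527 + 1433) - 1*(-45) = 1960 + 45 = 2005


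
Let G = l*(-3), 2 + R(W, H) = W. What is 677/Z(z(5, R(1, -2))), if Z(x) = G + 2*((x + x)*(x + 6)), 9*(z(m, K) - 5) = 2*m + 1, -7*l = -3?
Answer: 383859/171751 ≈ 2.2350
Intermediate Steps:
l = 3/7 (l = -1/7*(-3) = 3/7 ≈ 0.42857)
R(W, H) = -2 + W
G = -9/7 (G = (3/7)*(-3) = -9/7 ≈ -1.2857)
z(m, K) = 46/9 + 2*m/9 (z(m, K) = 5 + (2*m + 1)/9 = 5 + (1 + 2*m)/9 = 5 + (1/9 + 2*m/9) = 46/9 + 2*m/9)
Z(x) = -9/7 + 4*x*(6 + x) (Z(x) = -9/7 + 2*((x + x)*(x + 6)) = -9/7 + 2*((2*x)*(6 + x)) = -9/7 + 2*(2*x*(6 + x)) = -9/7 + 4*x*(6 + x))
677/Z(z(5, R(1, -2))) = 677/(-9/7 + 4*(46/9 + (2/9)*5)**2 + 24*(46/9 + (2/9)*5)) = 677/(-9/7 + 4*(46/9 + 10/9)**2 + 24*(46/9 + 10/9)) = 677/(-9/7 + 4*(56/9)**2 + 24*(56/9)) = 677/(-9/7 + 4*(3136/81) + 448/3) = 677/(-9/7 + 12544/81 + 448/3) = 677/(171751/567) = 677*(567/171751) = 383859/171751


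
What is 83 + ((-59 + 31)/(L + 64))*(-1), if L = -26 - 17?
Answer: 253/3 ≈ 84.333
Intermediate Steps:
L = -43
83 + ((-59 + 31)/(L + 64))*(-1) = 83 + ((-59 + 31)/(-43 + 64))*(-1) = 83 - 28/21*(-1) = 83 - 28*1/21*(-1) = 83 - 4/3*(-1) = 83 + 4/3 = 253/3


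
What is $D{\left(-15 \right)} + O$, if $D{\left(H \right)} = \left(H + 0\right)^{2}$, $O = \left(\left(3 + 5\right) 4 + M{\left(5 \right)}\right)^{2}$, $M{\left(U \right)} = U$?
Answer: $1594$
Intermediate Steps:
$O = 1369$ ($O = \left(\left(3 + 5\right) 4 + 5\right)^{2} = \left(8 \cdot 4 + 5\right)^{2} = \left(32 + 5\right)^{2} = 37^{2} = 1369$)
$D{\left(H \right)} = H^{2}$
$D{\left(-15 \right)} + O = \left(-15\right)^{2} + 1369 = 225 + 1369 = 1594$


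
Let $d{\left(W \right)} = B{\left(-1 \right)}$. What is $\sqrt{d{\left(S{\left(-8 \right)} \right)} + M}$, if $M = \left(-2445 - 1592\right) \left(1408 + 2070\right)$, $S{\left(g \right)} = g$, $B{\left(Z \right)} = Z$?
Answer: $i \sqrt{14040687} \approx 3747.1 i$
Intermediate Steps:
$d{\left(W \right)} = -1$
$M = -14040686$ ($M = \left(-4037\right) 3478 = -14040686$)
$\sqrt{d{\left(S{\left(-8 \right)} \right)} + M} = \sqrt{-1 - 14040686} = \sqrt{-14040687} = i \sqrt{14040687}$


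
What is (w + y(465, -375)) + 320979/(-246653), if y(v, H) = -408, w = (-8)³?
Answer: -227241739/246653 ≈ -921.30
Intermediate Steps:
w = -512
(w + y(465, -375)) + 320979/(-246653) = (-512 - 408) + 320979/(-246653) = -920 + 320979*(-1/246653) = -920 - 320979/246653 = -227241739/246653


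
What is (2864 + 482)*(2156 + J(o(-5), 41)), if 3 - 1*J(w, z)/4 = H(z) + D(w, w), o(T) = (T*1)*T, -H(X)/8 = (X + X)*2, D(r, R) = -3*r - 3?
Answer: 25857888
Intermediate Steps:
D(r, R) = -3 - 3*r
H(X) = -32*X (H(X) = -8*(X + X)*2 = -8*2*X*2 = -32*X)
o(T) = T² (o(T) = T*T = T²)
J(w, z) = 24 + 12*w + 128*z (J(w, z) = 12 - 4*(-32*z + (-3 - 3*w)) = 12 - 4*(-3 - 32*z - 3*w) = 12 + (12 + 12*w + 128*z) = 24 + 12*w + 128*z)
(2864 + 482)*(2156 + J(o(-5), 41)) = (2864 + 482)*(2156 + (24 + 12*(-5)² + 128*41)) = 3346*(2156 + (24 + 12*25 + 5248)) = 3346*(2156 + (24 + 300 + 5248)) = 3346*(2156 + 5572) = 3346*7728 = 25857888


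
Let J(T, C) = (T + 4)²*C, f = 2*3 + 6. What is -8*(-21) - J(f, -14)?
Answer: 3752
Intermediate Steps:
f = 12 (f = 6 + 6 = 12)
J(T, C) = C*(4 + T)² (J(T, C) = (4 + T)²*C = C*(4 + T)²)
-8*(-21) - J(f, -14) = -8*(-21) - (-14)*(4 + 12)² = 168 - (-14)*16² = 168 - (-14)*256 = 168 - 1*(-3584) = 168 + 3584 = 3752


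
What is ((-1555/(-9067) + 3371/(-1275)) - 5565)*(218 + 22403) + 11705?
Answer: -1455805344788072/11560425 ≈ -1.2593e+8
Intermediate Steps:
((-1555/(-9067) + 3371/(-1275)) - 5565)*(218 + 22403) + 11705 = ((-1555*(-1/9067) + 3371*(-1/1275)) - 5565)*22621 + 11705 = ((1555/9067 - 3371/1275) - 5565)*22621 + 11705 = (-28582232/11560425 - 5565)*22621 + 11705 = -64362347357/11560425*22621 + 11705 = -1455940659562697/11560425 + 11705 = -1455805344788072/11560425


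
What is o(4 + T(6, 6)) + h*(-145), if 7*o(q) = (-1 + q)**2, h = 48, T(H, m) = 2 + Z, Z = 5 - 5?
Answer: -48695/7 ≈ -6956.4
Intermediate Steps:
Z = 0
T(H, m) = 2 (T(H, m) = 2 + 0 = 2)
o(q) = (-1 + q)**2/7
o(4 + T(6, 6)) + h*(-145) = (-1 + (4 + 2))**2/7 + 48*(-145) = (-1 + 6)**2/7 - 6960 = (1/7)*5**2 - 6960 = (1/7)*25 - 6960 = 25/7 - 6960 = -48695/7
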